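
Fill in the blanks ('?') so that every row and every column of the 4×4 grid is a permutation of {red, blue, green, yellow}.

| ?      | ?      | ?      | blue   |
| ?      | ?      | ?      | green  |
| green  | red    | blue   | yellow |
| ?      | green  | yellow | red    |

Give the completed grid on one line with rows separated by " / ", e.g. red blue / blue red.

(r1,c2) = yellow
(r2,c2) = blue
(r2,c3) = red
(r4,c1) = blue
(r1,c1) = red
(r1,c3) = green
(r2,c1) = yellow

red yellow green blue / yellow blue red green / green red blue yellow / blue green yellow red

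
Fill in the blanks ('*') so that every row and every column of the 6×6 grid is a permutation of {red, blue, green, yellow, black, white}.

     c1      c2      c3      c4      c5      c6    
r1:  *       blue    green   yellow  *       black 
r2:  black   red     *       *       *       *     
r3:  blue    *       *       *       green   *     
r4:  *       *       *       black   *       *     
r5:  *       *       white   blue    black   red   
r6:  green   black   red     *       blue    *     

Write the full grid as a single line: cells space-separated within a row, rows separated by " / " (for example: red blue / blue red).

white blue green yellow red black / black red yellow green white blue / blue yellow black red green white / red white blue black yellow green / yellow green white blue black red / green black red white blue yellow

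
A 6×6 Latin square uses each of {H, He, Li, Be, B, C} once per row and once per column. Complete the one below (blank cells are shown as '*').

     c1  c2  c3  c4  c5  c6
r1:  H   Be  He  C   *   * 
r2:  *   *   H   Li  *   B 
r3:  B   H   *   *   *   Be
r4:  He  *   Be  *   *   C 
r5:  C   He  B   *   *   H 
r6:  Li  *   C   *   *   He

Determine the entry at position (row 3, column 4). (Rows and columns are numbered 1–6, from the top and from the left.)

(r1,c6) = Li
(r2,c1) = Be
(r2,c2) = C
(r2,c5) = He
(r3,c3) = Li
(r3,c4) = He

He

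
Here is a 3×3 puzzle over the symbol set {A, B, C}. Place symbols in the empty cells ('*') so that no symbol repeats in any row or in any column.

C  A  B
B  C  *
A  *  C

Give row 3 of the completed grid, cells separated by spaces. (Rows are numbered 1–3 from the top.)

A B C

(r2,c3) = A
(r3,c2) = B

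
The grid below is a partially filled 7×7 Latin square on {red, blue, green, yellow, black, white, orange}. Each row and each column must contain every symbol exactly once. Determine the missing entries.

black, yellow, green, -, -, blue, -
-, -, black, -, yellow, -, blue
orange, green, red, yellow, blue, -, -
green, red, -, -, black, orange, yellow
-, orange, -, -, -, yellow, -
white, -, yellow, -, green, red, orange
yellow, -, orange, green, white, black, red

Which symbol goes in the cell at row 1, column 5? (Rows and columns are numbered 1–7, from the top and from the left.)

(r1,c7): row 1 has {blue,green,yellow,black}; column 7 has {red,blue,yellow,orange}, so it must be white.
(r2,c1): row 2 has {blue,yellow,black}; column 1 has {green,yellow,black,white,orange}, so it must be red.
(r2,c2): row 2 has {red,blue,yellow,black}; column 2 has {red,green,yellow,orange}, so it must be white.
(r2,c4): row 2 has {red,blue,yellow,black,white}; column 4 has {green,yellow}, so it must be orange.
(r2,c6): row 2 has {red,blue,yellow,black,white,orange}; column 6 has {red,blue,yellow,black,orange}, so it must be green.
(r3,c6): row 3 has {red,blue,green,yellow,orange}; column 6 has {red,blue,green,yellow,black,orange}, so it must be white.
(r3,c7): row 3 has {red,blue,green,yellow,white,orange}; column 7 has {red,blue,yellow,white,orange}, so it must be black.
(r5,c1): row 5 has {yellow,orange}; column 1 has {red,green,yellow,black,white,orange}, so it must be blue.
(r5,c3): row 5 has {blue,yellow,orange}; column 3 has {red,green,yellow,black,orange}, so it must be white.
(r5,c5): row 5 has {blue,yellow,white,orange}; column 5 has {blue,green,yellow,black,white}, so it must be red.
(r5,c7): row 5 has {red,blue,yellow,white,orange}; column 7 has {red,blue,yellow,black,white,orange}, so it must be green.
(r7,c2): row 7 has {red,green,yellow,black,white,orange}; column 2 has {red,green,yellow,white,orange}, so it must be blue.
(r1,c4): row 1 has {blue,green,yellow,black,white}; column 4 has {green,yellow,orange}, so it must be red.
(r1,c5): row 1 has {red,blue,green,yellow,black,white}; column 5 has {red,blue,green,yellow,black,white}, so it must be orange.

orange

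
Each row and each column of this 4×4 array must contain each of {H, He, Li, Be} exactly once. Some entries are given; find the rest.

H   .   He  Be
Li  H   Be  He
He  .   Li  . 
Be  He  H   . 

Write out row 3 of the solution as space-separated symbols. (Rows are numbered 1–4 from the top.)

He Be Li H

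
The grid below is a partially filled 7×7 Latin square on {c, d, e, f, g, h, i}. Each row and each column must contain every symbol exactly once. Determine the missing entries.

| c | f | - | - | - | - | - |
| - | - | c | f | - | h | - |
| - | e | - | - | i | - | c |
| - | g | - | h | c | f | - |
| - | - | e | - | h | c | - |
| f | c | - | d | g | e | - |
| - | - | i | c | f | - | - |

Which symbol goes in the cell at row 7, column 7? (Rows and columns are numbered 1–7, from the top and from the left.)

(r3,c4) = g
(r3,c6) = d
(r4,c3) = d
(r5,c4) = i
(r6,c3) = h
(r6,c7) = i
(r7,c6) = g
(r1,c3) = g
(r1,c4) = e
(r1,c5) = d
(r1,c6) = i
(r1,c7) = h
(r2,c5) = e
(r3,c1) = h
(r3,c3) = f
(r4,c7) = e
(r5,c2) = d
(r7,c2) = h
(r7,c7) = d

d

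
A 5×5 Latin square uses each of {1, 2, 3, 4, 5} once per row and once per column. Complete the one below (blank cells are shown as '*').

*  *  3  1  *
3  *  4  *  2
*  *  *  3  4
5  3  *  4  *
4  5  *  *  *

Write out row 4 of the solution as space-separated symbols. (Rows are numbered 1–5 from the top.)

row 1 has {1,3}; column 1 has {3,4,5} — only 2 is left for (r1,c1).
row 1 has {1,2,3}; column 2 has {3,5} — only 4 is left for (r1,c2).
row 1 has {1,2,3,4}; column 5 has {2,4} — only 5 is left for (r1,c5).
row 2 has {2,3,4}; column 2 has {3,4,5} — only 1 is left for (r2,c2).
row 2 has {1,2,3,4}; column 4 has {1,3,4} — only 5 is left for (r2,c4).
row 3 has {3,4}; column 1 has {2,3,4,5} — only 1 is left for (r3,c1).
row 3 has {1,3,4}; column 2 has {1,3,4,5} — only 2 is left for (r3,c2).
row 3 has {1,2,3,4}; column 3 has {3,4} — only 5 is left for (r3,c3).
row 4 has {3,4,5}; column 5 has {2,4,5} — only 1 is left for (r4,c5).
row 5 has {4,5}; column 4 has {1,3,4,5} — only 2 is left for (r5,c4).
row 5 has {2,4,5}; column 5 has {1,2,4,5} — only 3 is left for (r5,c5).
row 4 has {1,3,4,5}; column 3 has {3,4,5} — only 2 is left for (r4,c3).

5 3 2 4 1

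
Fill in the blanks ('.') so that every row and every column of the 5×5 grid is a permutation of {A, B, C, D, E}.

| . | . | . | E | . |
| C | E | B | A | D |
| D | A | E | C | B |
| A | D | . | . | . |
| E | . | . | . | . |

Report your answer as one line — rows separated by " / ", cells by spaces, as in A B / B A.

B C D E A / C E B A D / D A E C B / A D C B E / E B A D C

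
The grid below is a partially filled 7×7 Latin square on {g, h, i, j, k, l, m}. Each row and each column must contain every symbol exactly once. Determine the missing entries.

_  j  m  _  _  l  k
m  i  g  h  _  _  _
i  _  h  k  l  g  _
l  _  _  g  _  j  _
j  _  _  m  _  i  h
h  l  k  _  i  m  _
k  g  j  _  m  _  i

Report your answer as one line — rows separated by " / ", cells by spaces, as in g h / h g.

(r1,c1) = g
(r1,c4) = i
(r1,c5) = h
(r2,c6) = k
(r3,c2) = m
(r3,c7) = j
(r4,c3) = i
(r4,c5) = k
(r4,c7) = m
(r5,c2) = k
(r5,c3) = l
(r5,c5) = g
(r6,c4) = j
(r6,c7) = g
(r7,c4) = l
(r7,c6) = h
(r2,c5) = j
(r2,c7) = l
(r4,c2) = h

g j m i h l k / m i g h j k l / i m h k l g j / l h i g k j m / j k l m g i h / h l k j i m g / k g j l m h i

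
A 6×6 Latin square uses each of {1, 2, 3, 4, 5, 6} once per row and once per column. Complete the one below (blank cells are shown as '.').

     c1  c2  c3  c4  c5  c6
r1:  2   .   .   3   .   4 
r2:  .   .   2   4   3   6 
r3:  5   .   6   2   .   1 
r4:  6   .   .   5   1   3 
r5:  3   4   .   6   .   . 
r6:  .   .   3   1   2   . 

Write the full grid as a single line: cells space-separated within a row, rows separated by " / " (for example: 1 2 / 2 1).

(r2,c1) = 1
(r2,c2) = 5
(r3,c2) = 3
(r3,c5) = 4
(r4,c2) = 2
(r4,c3) = 4
(r5,c5) = 5
(r5,c6) = 2
(r6,c1) = 4
(r6,c2) = 6
(r6,c6) = 5
(r1,c2) = 1
(r1,c3) = 5
(r1,c5) = 6
(r5,c3) = 1

2 1 5 3 6 4 / 1 5 2 4 3 6 / 5 3 6 2 4 1 / 6 2 4 5 1 3 / 3 4 1 6 5 2 / 4 6 3 1 2 5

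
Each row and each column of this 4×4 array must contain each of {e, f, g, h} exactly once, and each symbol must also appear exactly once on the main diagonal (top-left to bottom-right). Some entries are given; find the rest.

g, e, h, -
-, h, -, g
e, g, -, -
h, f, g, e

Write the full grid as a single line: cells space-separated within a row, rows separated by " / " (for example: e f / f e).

Cell (r1,c4): row 1 has {e,g,h}; column 4 has {e,g} → f.
Cell (r2,c1): row 2 has {g,h}; column 1 has {e,g,h} → f.
Cell (r2,c3): row 2 has {f,g,h}; column 3 has {g,h} → e.
Cell (r3,c3): row 3 has {e,g}; column 3 has {e,g,h}; the diagonal has {e,g,h} → f.
Cell (r3,c4): row 3 has {e,f,g}; column 4 has {e,f,g} → h.

g e h f / f h e g / e g f h / h f g e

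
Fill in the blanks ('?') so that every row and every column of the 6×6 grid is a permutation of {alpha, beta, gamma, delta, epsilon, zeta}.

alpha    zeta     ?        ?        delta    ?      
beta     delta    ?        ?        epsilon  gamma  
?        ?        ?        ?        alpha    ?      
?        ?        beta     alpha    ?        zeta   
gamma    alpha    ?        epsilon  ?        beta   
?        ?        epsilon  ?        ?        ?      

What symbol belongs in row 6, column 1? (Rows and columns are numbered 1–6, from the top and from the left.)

zeta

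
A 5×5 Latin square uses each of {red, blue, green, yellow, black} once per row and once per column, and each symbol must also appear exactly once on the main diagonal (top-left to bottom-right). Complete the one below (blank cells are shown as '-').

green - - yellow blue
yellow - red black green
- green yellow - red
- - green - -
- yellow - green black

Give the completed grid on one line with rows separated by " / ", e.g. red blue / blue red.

green red black yellow blue / yellow blue red black green / black green yellow blue red / blue black green red yellow / red yellow blue green black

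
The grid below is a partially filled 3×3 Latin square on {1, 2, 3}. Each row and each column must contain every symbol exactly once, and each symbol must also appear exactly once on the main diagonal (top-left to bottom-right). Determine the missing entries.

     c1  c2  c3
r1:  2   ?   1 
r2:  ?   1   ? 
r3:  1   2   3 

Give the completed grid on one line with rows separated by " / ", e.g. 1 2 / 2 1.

row 1 has {1,2}; column 2 has {1,2} — only 3 is left for (r1,c2).
row 2 has {1}; column 1 has {1,2} — only 3 is left for (r2,c1).
row 2 has {1,3}; column 3 has {1,3} — only 2 is left for (r2,c3).

2 3 1 / 3 1 2 / 1 2 3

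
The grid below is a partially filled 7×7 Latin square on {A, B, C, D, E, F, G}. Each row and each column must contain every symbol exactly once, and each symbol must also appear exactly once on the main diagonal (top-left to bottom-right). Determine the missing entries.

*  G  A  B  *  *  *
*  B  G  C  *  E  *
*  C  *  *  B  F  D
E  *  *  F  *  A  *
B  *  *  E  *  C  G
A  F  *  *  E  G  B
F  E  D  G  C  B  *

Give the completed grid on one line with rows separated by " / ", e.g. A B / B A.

C G A B F D E / D B G C A E F / G C E A B F D / E D B F G A C / B A F E D C G / A F C D E G B / F E D G C B A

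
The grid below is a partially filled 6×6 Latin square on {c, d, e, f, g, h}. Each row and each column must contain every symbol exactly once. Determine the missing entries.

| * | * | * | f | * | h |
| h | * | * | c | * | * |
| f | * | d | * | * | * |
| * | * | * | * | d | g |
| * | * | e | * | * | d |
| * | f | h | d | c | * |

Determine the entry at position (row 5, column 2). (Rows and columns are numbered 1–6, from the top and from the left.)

(r6,c6) = e
(r2,c6) = f
(r3,c6) = c
(r6,c1) = g
(r2,c3) = g
(r2,c5) = e
(r5,c1) = c
(r1,c3) = c
(r1,c5) = g
(r2,c2) = d
(r3,c5) = h
(r4,c1) = e
(r4,c3) = f
(r4,c4) = h
(r5,c4) = g
(r5,c5) = f
(r1,c1) = d
(r1,c2) = e
(r3,c2) = g
(r3,c4) = e
(r4,c2) = c
(r5,c2) = h

h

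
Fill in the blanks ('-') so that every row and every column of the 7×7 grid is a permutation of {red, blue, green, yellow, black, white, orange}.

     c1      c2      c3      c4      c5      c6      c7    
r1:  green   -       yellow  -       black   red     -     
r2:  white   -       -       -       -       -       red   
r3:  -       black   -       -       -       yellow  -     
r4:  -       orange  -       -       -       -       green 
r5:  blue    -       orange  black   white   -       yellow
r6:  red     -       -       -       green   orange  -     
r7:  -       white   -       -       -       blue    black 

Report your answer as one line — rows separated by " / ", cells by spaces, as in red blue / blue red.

green blue yellow white black red orange / white green blue orange yellow black red / orange black white green red yellow blue / black orange red yellow blue white green / blue red orange black white green yellow / red yellow black blue green orange white / yellow white green red orange blue black

(r1,c2): row 1 has {red,green,yellow,black}; column 2 has {black,white,orange}, so it must be blue.
(r3,c1): row 3 has {yellow,black}; column 1 has {red,blue,green,white}, so it must be orange.
(r5,c6): row 5 has {blue,yellow,black,white,orange}; column 6 has {red,blue,yellow,orange}, so it must be green.
(r6,c2): row 6 has {red,green,orange}; column 2 has {blue,black,white,orange}, so it must be yellow.
(r7,c1): row 7 has {blue,black,white}; column 1 has {red,blue,green,white,orange}, so it must be yellow.
(r2,c2): row 2 has {red,white}; column 2 has {blue,yellow,black,white,orange}, so it must be green.
(r2,c6): row 2 has {red,green,white}; column 6 has {red,blue,green,yellow,orange}, so it must be black.
(r4,c1): row 4 has {green,orange}; column 1 has {red,blue,green,yellow,white,orange}, so it must be black.
(r4,c6): row 4 has {green,black,orange}; column 6 has {red,blue,green,yellow,black,orange}, so it must be white.
(r5,c2): row 5 has {blue,green,yellow,black,white,orange}; column 2 has {blue,green,yellow,black,white,orange}, so it must be red.
(r2,c3): row 2 has {red,green,black,white}; column 3 has {yellow,orange}, so it must be blue.
(r4,c3): row 4 has {green,black,white,orange}; column 3 has {blue,yellow,orange}, so it must be red.
(r7,c3): row 7 has {blue,yellow,black,white}; column 3 has {red,blue,yellow,orange}, so it must be green.
(r3,c3): row 3 has {yellow,black,orange}; column 3 has {red,blue,green,yellow,orange}, so it must be white.
(r3,c7): row 3 has {yellow,black,white,orange}; column 7 has {red,green,yellow,black}, so it must be blue.
(r6,c3): row 6 has {red,green,yellow,orange}; column 3 has {red,blue,green,yellow,white,orange}, so it must be black.
(r6,c7): row 6 has {red,green,yellow,black,orange}; column 7 has {red,blue,green,yellow,black}, so it must be white.
(r1,c7): row 1 has {red,blue,green,yellow,black}; column 7 has {red,blue,green,yellow,black,white}, so it must be orange.
(r3,c5): row 3 has {blue,yellow,black,white,orange}; column 5 has {green,black,white}, so it must be red.
(r6,c4): row 6 has {red,green,yellow,black,white,orange}; column 4 has {black}, so it must be blue.
(r7,c5): row 7 has {blue,green,yellow,black,white}; column 5 has {red,green,black,white}, so it must be orange.
(r1,c4): row 1 has {red,blue,green,yellow,black,orange}; column 4 has {blue,black}, so it must be white.
(r2,c5): row 2 has {red,blue,green,black,white}; column 5 has {red,green,black,white,orange}, so it must be yellow.
(r3,c4): row 3 has {red,blue,yellow,black,white,orange}; column 4 has {blue,black,white}, so it must be green.
(r4,c4): row 4 has {red,green,black,white,orange}; column 4 has {blue,green,black,white}, so it must be yellow.
(r4,c5): row 4 has {red,green,yellow,black,white,orange}; column 5 has {red,green,yellow,black,white,orange}, so it must be blue.
(r7,c4): row 7 has {blue,green,yellow,black,white,orange}; column 4 has {blue,green,yellow,black,white}, so it must be red.
(r2,c4): row 2 has {red,blue,green,yellow,black,white}; column 4 has {red,blue,green,yellow,black,white}, so it must be orange.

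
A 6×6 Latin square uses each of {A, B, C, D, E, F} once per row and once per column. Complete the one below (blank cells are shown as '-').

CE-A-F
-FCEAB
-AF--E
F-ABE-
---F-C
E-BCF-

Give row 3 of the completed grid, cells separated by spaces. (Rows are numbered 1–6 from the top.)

B A F D C E

At row 1, column 3: row 1 has {A,C,E,F}; column 3 has {A,B,C,F}; that leaves D.
At row 1, column 5: row 1 has {A,C,D,E,F}; column 5 has {A,E,F}; that leaves B.
At row 2, column 1: row 2 has {A,B,C,E,F}; column 1 has {C,E,F}; that leaves D.
At row 3, column 1: row 3 has {A,E,F}; column 1 has {C,D,E,F}; that leaves B.
At row 3, column 4: row 3 has {A,B,E,F}; column 4 has {A,B,C,E,F}; that leaves D.
At row 3, column 5: row 3 has {A,B,D,E,F}; column 5 has {A,B,E,F}; that leaves C.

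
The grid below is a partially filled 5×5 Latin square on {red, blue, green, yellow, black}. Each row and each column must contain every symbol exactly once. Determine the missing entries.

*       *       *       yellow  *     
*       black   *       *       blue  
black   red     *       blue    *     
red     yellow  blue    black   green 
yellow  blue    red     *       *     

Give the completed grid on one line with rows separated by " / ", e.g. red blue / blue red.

blue green black yellow red / green black yellow red blue / black red green blue yellow / red yellow blue black green / yellow blue red green black

(r1,c2) = green
(r1,c3) = black
(r1,c5) = red
(r2,c1) = green
(r2,c3) = yellow
(r2,c4) = red
(r3,c3) = green
(r3,c5) = yellow
(r5,c4) = green
(r5,c5) = black
(r1,c1) = blue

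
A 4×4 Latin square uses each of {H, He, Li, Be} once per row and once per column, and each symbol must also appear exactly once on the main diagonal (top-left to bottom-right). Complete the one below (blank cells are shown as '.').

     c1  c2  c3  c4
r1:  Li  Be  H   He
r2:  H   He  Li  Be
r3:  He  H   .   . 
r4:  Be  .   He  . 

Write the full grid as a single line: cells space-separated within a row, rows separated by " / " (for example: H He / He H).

Cell (r3,c3): row 3 has {H,He}; column 3 has {H,He,Li}; the diagonal has {He,Li} → Be.
Cell (r3,c4): row 3 has {H,He,Be}; column 4 has {He,Be} → Li.
Cell (r4,c2): row 4 has {He,Be}; column 2 has {H,He,Be} → Li.
Cell (r4,c4): row 4 has {He,Li,Be}; column 4 has {He,Li,Be}; the diagonal has {He,Li,Be} → H.

Li Be H He / H He Li Be / He H Be Li / Be Li He H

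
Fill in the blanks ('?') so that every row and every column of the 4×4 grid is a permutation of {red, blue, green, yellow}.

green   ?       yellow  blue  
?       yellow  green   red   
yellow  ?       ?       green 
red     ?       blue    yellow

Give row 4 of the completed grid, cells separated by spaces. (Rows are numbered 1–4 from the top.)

(r1,c2) = red
(r2,c1) = blue
(r3,c2) = blue
(r3,c3) = red
(r4,c2) = green

red green blue yellow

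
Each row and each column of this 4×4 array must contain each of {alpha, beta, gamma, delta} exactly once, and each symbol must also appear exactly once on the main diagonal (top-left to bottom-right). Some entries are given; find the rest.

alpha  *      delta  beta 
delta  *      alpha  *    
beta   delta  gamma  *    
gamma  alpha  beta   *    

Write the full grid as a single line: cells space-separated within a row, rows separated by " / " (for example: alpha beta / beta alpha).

row 1 has {alpha,beta,delta}; column 2 has {alpha,delta} — only gamma is left for (r1,c2).
row 2 has {alpha,delta}; column 2 has {alpha,gamma,delta}; the diagonal has {alpha,gamma} — only beta is left for (r2,c2).
row 2 has {alpha,beta,delta}; column 4 has {beta} — only gamma is left for (r2,c4).
row 3 has {beta,gamma,delta}; column 4 has {beta,gamma} — only alpha is left for (r3,c4).
row 4 has {alpha,beta,gamma}; column 4 has {alpha,beta,gamma}; the diagonal has {alpha,beta,gamma} — only delta is left for (r4,c4).

alpha gamma delta beta / delta beta alpha gamma / beta delta gamma alpha / gamma alpha beta delta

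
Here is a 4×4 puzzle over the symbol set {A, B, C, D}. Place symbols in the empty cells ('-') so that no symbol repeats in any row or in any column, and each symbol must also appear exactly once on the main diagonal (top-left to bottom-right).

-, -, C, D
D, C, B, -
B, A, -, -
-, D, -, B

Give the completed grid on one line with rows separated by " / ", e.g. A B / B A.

(r1,c1) = A
(r1,c2) = B
(r2,c4) = A
(r3,c3) = D
(r3,c4) = C
(r4,c1) = C
(r4,c3) = A

A B C D / D C B A / B A D C / C D A B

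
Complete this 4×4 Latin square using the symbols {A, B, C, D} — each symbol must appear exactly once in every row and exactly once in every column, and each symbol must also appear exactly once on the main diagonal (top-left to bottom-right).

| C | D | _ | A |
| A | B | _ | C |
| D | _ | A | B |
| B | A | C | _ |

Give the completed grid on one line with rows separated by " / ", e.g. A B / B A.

C D B A / A B D C / D C A B / B A C D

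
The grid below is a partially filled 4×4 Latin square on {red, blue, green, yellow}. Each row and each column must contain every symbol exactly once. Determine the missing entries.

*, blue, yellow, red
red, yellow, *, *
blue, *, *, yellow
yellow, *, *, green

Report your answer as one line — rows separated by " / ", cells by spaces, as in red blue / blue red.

green blue yellow red / red yellow green blue / blue green red yellow / yellow red blue green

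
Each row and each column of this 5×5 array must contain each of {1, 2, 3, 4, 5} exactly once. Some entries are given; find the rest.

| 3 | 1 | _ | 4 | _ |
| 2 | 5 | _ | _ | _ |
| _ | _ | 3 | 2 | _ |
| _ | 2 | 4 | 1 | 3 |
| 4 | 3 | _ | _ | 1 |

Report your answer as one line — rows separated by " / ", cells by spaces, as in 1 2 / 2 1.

(r2,c3) = 1
(r2,c4) = 3
(r2,c5) = 4
(r3,c2) = 4
(r3,c5) = 5
(r4,c1) = 5
(r5,c4) = 5
(r1,c5) = 2
(r3,c1) = 1
(r5,c3) = 2
(r1,c3) = 5

3 1 5 4 2 / 2 5 1 3 4 / 1 4 3 2 5 / 5 2 4 1 3 / 4 3 2 5 1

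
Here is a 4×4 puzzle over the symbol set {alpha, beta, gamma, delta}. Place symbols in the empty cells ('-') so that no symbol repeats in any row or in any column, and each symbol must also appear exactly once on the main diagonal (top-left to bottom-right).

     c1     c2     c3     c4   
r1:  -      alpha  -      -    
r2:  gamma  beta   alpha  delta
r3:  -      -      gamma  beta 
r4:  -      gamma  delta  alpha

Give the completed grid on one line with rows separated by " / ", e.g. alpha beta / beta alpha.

delta alpha beta gamma / gamma beta alpha delta / alpha delta gamma beta / beta gamma delta alpha

row 1 has {alpha}; column 1 has {gamma}; the diagonal has {alpha,beta,gamma} — only delta is left for (r1,c1).
row 1 has {alpha,delta}; column 3 has {alpha,gamma,delta} — only beta is left for (r1,c3).
row 1 has {alpha,beta,delta}; column 4 has {alpha,beta,delta} — only gamma is left for (r1,c4).
row 3 has {beta,gamma}; column 1 has {gamma,delta} — only alpha is left for (r3,c1).
row 3 has {alpha,beta,gamma}; column 2 has {alpha,beta,gamma} — only delta is left for (r3,c2).
row 4 has {alpha,gamma,delta}; column 1 has {alpha,gamma,delta} — only beta is left for (r4,c1).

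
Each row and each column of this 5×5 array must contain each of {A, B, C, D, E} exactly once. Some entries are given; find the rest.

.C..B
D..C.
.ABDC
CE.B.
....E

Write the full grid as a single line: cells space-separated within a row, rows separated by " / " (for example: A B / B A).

A C D E B / D B E C A / E A B D C / C E A B D / B D C A E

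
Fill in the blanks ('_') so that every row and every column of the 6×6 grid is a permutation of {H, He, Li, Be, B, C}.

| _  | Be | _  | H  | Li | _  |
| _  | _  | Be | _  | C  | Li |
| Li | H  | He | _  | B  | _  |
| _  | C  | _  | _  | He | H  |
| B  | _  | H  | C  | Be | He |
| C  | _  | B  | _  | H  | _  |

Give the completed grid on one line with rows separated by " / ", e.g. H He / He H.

He Be C H Li B / H B Be He C Li / Li H He Be B C / Be C Li B He H / B Li H C Be He / C He B Li H Be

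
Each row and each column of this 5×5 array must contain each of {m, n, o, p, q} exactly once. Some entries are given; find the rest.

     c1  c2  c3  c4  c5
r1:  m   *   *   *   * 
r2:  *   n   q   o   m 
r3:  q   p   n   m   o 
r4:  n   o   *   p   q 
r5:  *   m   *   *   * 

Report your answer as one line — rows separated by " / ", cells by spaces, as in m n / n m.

m q o n p / p n q o m / q p n m o / n o m p q / o m p q n

(r1,c2) = q
(r1,c4) = n
(r1,c5) = p
(r2,c1) = p
(r4,c3) = m
(r5,c1) = o
(r5,c3) = p
(r5,c4) = q
(r5,c5) = n
(r1,c3) = o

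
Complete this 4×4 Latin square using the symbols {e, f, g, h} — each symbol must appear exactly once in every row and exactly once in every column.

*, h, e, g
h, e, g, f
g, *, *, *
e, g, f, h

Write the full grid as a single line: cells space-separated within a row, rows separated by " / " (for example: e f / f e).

f h e g / h e g f / g f h e / e g f h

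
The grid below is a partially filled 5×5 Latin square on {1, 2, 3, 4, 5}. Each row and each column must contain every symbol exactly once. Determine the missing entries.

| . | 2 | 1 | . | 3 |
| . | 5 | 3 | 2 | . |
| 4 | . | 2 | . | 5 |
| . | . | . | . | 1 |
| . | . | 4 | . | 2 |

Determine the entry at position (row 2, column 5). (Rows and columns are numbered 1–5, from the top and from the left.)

4

(r1,c1) = 5
(r1,c4) = 4
(r2,c1) = 1
(r2,c5) = 4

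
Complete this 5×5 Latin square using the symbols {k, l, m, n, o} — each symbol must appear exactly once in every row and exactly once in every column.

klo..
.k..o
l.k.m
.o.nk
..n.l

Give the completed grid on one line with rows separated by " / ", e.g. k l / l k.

k l o m n / n k m l o / l n k o m / m o l n k / o m n k l

Cell (r1,c4): row 1 has {k,l,o}; column 4 has {n} → m.
Cell (r1,c5): row 1 has {k,l,m,o}; column 5 has {k,l,m,o} → n.
Cell (r2,c4): row 2 has {k,o}; column 4 has {m,n} → l.
Cell (r3,c2): row 3 has {k,l,m}; column 2 has {k,l,o} → n.
Cell (r3,c4): row 3 has {k,l,m,n}; column 4 has {l,m,n} → o.
Cell (r4,c1): row 4 has {k,n,o}; column 1 has {k,l} → m.
Cell (r4,c3): row 4 has {k,m,n,o}; column 3 has {k,n,o} → l.
Cell (r5,c1): row 5 has {l,n}; column 1 has {k,l,m} → o.
Cell (r5,c2): row 5 has {l,n,o}; column 2 has {k,l,n,o} → m.
Cell (r5,c4): row 5 has {l,m,n,o}; column 4 has {l,m,n,o} → k.
Cell (r2,c1): row 2 has {k,l,o}; column 1 has {k,l,m,o} → n.
Cell (r2,c3): row 2 has {k,l,n,o}; column 3 has {k,l,n,o} → m.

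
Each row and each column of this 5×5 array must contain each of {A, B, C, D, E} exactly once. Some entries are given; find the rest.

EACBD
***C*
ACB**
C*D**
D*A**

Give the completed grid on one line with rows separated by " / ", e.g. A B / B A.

At row 2, column 1: row 2 has {C}; column 1 has {A,C,D,E}; that leaves B.
At row 2, column 3: row 2 has {B,C}; column 3 has {A,B,C,D}; that leaves E.
At row 2, column 5: row 2 has {B,C,E}; column 5 has {D}; that leaves A.
At row 3, column 5: row 3 has {A,B,C}; column 5 has {A,D}; that leaves E.
At row 4, column 5: row 4 has {C,D}; column 5 has {A,D,E}; that leaves B.
At row 5, column 4: row 5 has {A,D}; column 4 has {B,C}; that leaves E.
At row 5, column 5: row 5 has {A,D,E}; column 5 has {A,B,D,E}; that leaves C.
At row 2, column 2: row 2 has {A,B,C,E}; column 2 has {A,C}; that leaves D.
At row 3, column 4: row 3 has {A,B,C,E}; column 4 has {B,C,E}; that leaves D.
At row 4, column 2: row 4 has {B,C,D}; column 2 has {A,C,D}; that leaves E.
At row 4, column 4: row 4 has {B,C,D,E}; column 4 has {B,C,D,E}; that leaves A.
At row 5, column 2: row 5 has {A,C,D,E}; column 2 has {A,C,D,E}; that leaves B.

E A C B D / B D E C A / A C B D E / C E D A B / D B A E C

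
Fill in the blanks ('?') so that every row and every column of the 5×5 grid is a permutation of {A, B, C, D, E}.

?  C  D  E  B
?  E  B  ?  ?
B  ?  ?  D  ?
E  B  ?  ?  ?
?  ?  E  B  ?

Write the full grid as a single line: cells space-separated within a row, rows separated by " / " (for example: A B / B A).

A C D E B / D E B A C / B A C D E / E B A C D / C D E B A

At row 1, column 1: row 1 has {B,C,D,E}; column 1 has {B,E}; that leaves A.
At row 3, column 2: row 3 has {B,D}; column 2 has {B,C,E}; that leaves A.
At row 3, column 3: row 3 has {A,B,D}; column 3 has {B,D,E}; that leaves C.
At row 3, column 5: row 3 has {A,B,C,D}; column 5 has {B}; that leaves E.
At row 4, column 3: row 4 has {B,E}; column 3 has {B,C,D,E}; that leaves A.
At row 4, column 4: row 4 has {A,B,E}; column 4 has {B,D,E}; that leaves C.
At row 4, column 5: row 4 has {A,B,C,E}; column 5 has {B,E}; that leaves D.
At row 5, column 2: row 5 has {B,E}; column 2 has {A,B,C,E}; that leaves D.
At row 2, column 4: row 2 has {B,E}; column 4 has {B,C,D,E}; that leaves A.
At row 2, column 5: row 2 has {A,B,E}; column 5 has {B,D,E}; that leaves C.
At row 5, column 1: row 5 has {B,D,E}; column 1 has {A,B,E}; that leaves C.
At row 5, column 5: row 5 has {B,C,D,E}; column 5 has {B,C,D,E}; that leaves A.
At row 2, column 1: row 2 has {A,B,C,E}; column 1 has {A,B,C,E}; that leaves D.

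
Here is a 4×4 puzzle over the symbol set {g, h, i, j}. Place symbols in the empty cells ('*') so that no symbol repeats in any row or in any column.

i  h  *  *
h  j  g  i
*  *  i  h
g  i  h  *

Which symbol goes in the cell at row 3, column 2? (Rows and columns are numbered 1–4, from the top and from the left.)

(r1,c3) = j
(r1,c4) = g
(r3,c1) = j
(r3,c2) = g

g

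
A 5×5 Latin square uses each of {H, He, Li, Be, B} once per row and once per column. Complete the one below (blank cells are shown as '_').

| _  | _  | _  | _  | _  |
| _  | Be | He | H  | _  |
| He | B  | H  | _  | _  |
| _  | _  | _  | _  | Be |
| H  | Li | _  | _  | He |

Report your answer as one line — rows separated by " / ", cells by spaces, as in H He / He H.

Be He B Li H / Li Be He H B / He B H Be Li / B H Li He Be / H Li Be B He

(r3,c5): row 3 has {H,He,B}; column 5 has {He,Be}, so it must be Li.
(r2,c5): row 2 has {H,He,Be}; column 5 has {He,Li,Be}, so it must be B.
(r3,c4): row 3 has {H,He,Li,B}; column 4 has {H}, so it must be Be.
(r5,c4): row 5 has {H,He,Li}; column 4 has {H,Be}, so it must be B.
(r1,c5): row 1 is empty so far; column 5 has {He,Li,Be,B}, so it must be H.
(r2,c1): row 2 has {H,He,Be,B}; column 1 has {H,He}, so it must be Li.
(r4,c1): row 4 has {Be}; column 1 has {H,He,Li}, so it must be B.
(r4,c3): row 4 has {Be,B}; column 3 has {H,He}, so it must be Li.
(r4,c4): row 4 has {Li,Be,B}; column 4 has {H,Be,B}, so it must be He.
(r5,c3): row 5 has {H,He,Li,B}; column 3 has {H,He,Li}, so it must be Be.
(r1,c1): row 1 has {H}; column 1 has {H,He,Li,B}, so it must be Be.
(r1,c2): row 1 has {H,Be}; column 2 has {Li,Be,B}, so it must be He.
(r1,c3): row 1 has {H,He,Be}; column 3 has {H,He,Li,Be}, so it must be B.
(r1,c4): row 1 has {H,He,Be,B}; column 4 has {H,He,Be,B}, so it must be Li.
(r4,c2): row 4 has {He,Li,Be,B}; column 2 has {He,Li,Be,B}, so it must be H.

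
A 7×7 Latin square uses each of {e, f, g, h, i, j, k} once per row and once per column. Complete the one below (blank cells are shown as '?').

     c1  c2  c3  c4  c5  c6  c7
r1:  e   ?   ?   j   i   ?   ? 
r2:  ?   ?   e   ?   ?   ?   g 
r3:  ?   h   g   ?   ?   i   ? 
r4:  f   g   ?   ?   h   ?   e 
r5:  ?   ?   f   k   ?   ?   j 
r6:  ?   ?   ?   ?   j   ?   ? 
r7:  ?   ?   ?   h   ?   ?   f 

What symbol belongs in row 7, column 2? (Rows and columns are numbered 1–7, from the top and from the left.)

k

row 3 has {g,h,i}; column 7 has {e,f,g,j} — only k is left for (r3,c7).
row 4 has {e,f,g,h}; column 4 has {h,j,k} — only i is left for (r4,c4).
row 1 has {e,i,j}; column 7 has {e,f,g,j,k} — only h is left for (r1,c7).
row 2 has {e,g}; column 4 has {h,i,j,k} — only f is left for (r2,c4).
row 2 has {e,f,g}; column 5 has {h,i,j} — only k is left for (r2,c5).
row 3 has {g,h,i,k}; column 1 has {e,f} — only j is left for (r3,c1).
row 3 has {g,h,i,j,k}; column 4 has {f,h,i,j,k} — only e is left for (r3,c4).
row 3 has {e,g,h,i,j,k}; column 5 has {h,i,j,k} — only f is left for (r3,c5).
row 6 has {j}; column 4 has {e,f,h,i,j,k} — only g is left for (r6,c4).
row 6 has {g,j}; column 7 has {e,f,g,h,j,k} — only i is left for (r6,c7).
row 1 has {e,h,i,j}; column 3 has {e,f,g} — only k is left for (r1,c3).
row 4 has {e,f,g,h,i}; column 3 has {e,f,g,k} — only j is left for (r4,c3).
row 4 has {e,f,g,h,i,j}; column 6 has {i} — only k is left for (r4,c6).
row 6 has {g,i,j}; column 3 has {e,f,g,j,k} — only h is left for (r6,c3).
row 7 has {f,h}; column 3 has {e,f,g,h,j,k} — only i is left for (r7,c3).
row 1 has {e,h,i,j,k}; column 2 has {g,h} — only f is left for (r1,c2).
row 1 has {e,f,h,i,j,k}; column 6 has {i,k} — only g is left for (r1,c6).
row 6 has {g,h,i,j}; column 1 has {e,f,j} — only k is left for (r6,c1).
row 6 has {g,h,i,j,k}; column 2 has {f,g,h} — only e is left for (r6,c2).
row 6 has {e,g,h,i,j,k}; column 6 has {g,i,k} — only f is left for (r6,c6).
row 7 has {f,h,i}; column 1 has {e,f,j,k} — only g is left for (r7,c1).
row 7 has {f,g,h,i}; column 5 has {f,h,i,j,k} — only e is left for (r7,c5).
row 7 has {e,f,g,h,i}; column 6 has {f,g,i,k} — only j is left for (r7,c6).
row 2 has {e,f,g,k}; column 6 has {f,g,i,j,k} — only h is left for (r2,c6).
row 5 has {f,j,k}; column 2 has {e,f,g,h} — only i is left for (r5,c2).
row 5 has {f,i,j,k}; column 5 has {e,f,h,i,j,k} — only g is left for (r5,c5).
row 5 has {f,g,i,j,k}; column 6 has {f,g,h,i,j,k} — only e is left for (r5,c6).
row 7 has {e,f,g,h,i,j}; column 2 has {e,f,g,h,i} — only k is left for (r7,c2).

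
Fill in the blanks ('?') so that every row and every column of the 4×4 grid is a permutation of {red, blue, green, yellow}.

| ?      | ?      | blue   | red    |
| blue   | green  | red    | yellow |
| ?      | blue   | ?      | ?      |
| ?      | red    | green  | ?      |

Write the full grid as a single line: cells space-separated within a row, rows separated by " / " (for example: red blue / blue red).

row 1 has {red,blue}; column 2 has {red,blue,green} — only yellow is left for (r1,c2).
row 3 has {blue}; column 3 has {red,blue,green} — only yellow is left for (r3,c3).
row 3 has {blue,yellow}; column 4 has {red,yellow} — only green is left for (r3,c4).
row 4 has {red,green}; column 1 has {blue} — only yellow is left for (r4,c1).
row 4 has {red,green,yellow}; column 4 has {red,green,yellow} — only blue is left for (r4,c4).
row 1 has {red,blue,yellow}; column 1 has {blue,yellow} — only green is left for (r1,c1).
row 3 has {blue,green,yellow}; column 1 has {blue,green,yellow} — only red is left for (r3,c1).

green yellow blue red / blue green red yellow / red blue yellow green / yellow red green blue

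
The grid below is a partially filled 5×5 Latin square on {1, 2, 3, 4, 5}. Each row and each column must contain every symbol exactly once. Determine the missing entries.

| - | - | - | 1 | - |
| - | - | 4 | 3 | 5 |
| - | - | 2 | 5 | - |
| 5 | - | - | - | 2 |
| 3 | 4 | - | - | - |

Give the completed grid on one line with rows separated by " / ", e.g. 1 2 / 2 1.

2 5 3 1 4 / 1 2 4 3 5 / 4 1 2 5 3 / 5 3 1 4 2 / 3 4 5 2 1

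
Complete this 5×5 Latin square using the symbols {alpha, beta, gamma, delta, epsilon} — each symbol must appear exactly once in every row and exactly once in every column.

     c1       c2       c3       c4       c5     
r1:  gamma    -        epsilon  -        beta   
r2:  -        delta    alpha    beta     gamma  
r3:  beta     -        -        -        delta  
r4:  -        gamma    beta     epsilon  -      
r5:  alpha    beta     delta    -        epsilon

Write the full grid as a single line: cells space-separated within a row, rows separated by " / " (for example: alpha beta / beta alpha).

gamma alpha epsilon delta beta / epsilon delta alpha beta gamma / beta epsilon gamma alpha delta / delta gamma beta epsilon alpha / alpha beta delta gamma epsilon

(r1,c2) = alpha
(r1,c4) = delta
(r2,c1) = epsilon
(r3,c2) = epsilon
(r3,c3) = gamma
(r3,c4) = alpha
(r4,c1) = delta
(r4,c5) = alpha
(r5,c4) = gamma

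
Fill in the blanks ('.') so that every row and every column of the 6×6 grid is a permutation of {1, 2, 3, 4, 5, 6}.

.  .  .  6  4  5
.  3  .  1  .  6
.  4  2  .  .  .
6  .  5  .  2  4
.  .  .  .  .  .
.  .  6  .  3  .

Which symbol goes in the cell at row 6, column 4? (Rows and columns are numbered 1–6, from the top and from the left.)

2

(r2,c3) = 4
(r2,c5) = 5
(r4,c2) = 1
(r4,c4) = 3
(r1,c2) = 2
(r2,c1) = 2
(r3,c4) = 5
(r6,c2) = 5
(r5,c2) = 6
(r5,c5) = 1
(r3,c5) = 6
(r5,c3) = 3
(r5,c6) = 2
(r6,c6) = 1
(r1,c3) = 1
(r3,c6) = 3
(r5,c4) = 4
(r6,c1) = 4
(r6,c4) = 2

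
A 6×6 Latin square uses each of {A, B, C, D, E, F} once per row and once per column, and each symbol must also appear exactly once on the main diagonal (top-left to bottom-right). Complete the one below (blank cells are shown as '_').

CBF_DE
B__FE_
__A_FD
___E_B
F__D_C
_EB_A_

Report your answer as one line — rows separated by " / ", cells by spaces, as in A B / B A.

C B F A D E / B D C F E A / E C A B F D / A F D E C B / F A E D B C / D E B C A F

(r1,c4) = A
(r2,c2) = D
(r2,c3) = C
(r2,c6) = A
(r3,c1) = E
(r3,c2) = C
(r3,c4) = B
(r4,c3) = D
(r4,c5) = C
(r5,c2) = A
(r5,c3) = E
(r5,c5) = B
(r6,c1) = D
(r6,c4) = C
(r6,c6) = F
(r4,c1) = A
(r4,c2) = F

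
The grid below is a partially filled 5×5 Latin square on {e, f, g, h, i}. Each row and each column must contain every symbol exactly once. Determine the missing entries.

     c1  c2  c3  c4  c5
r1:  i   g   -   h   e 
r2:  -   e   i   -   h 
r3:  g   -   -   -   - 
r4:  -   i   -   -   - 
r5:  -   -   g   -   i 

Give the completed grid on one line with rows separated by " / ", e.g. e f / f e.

i g f h e / f e i g h / g h e i f / e i h f g / h f g e i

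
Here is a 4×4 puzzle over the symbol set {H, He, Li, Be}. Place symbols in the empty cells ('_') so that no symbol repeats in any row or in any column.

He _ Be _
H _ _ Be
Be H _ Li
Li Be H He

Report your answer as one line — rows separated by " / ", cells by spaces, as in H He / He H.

He Li Be H / H He Li Be / Be H He Li / Li Be H He

At row 1, column 2: row 1 has {He,Be}; column 2 has {H,Be}; that leaves Li.
At row 1, column 4: row 1 has {He,Li,Be}; column 4 has {He,Li,Be}; that leaves H.
At row 2, column 2: row 2 has {H,Be}; column 2 has {H,Li,Be}; that leaves He.
At row 2, column 3: row 2 has {H,He,Be}; column 3 has {H,Be}; that leaves Li.
At row 3, column 3: row 3 has {H,Li,Be}; column 3 has {H,Li,Be}; that leaves He.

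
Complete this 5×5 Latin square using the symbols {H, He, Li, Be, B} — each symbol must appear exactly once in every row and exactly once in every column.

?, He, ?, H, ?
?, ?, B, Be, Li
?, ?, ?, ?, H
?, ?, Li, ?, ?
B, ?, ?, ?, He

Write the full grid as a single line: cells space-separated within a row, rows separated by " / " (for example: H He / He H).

Li He Be H B / He H B Be Li / Be Li He B H / H B Li He Be / B Be H Li He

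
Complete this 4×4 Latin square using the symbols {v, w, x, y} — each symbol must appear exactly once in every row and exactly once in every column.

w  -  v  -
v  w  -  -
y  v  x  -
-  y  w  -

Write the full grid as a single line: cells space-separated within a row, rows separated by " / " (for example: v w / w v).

w x v y / v w y x / y v x w / x y w v

(r1,c2) = x
(r1,c4) = y
(r2,c3) = y
(r2,c4) = x
(r3,c4) = w
(r4,c1) = x
(r4,c4) = v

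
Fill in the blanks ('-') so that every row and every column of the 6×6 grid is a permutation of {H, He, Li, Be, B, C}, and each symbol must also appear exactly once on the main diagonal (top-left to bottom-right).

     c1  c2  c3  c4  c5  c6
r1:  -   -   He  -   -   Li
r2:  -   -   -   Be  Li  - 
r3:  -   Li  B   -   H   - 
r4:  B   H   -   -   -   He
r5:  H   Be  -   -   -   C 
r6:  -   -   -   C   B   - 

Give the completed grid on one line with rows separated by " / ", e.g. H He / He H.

Be B He H C Li / He C H Be Li B / C Li B He H Be / B H C Li Be He / H Be Li B He C / Li He Be C B H

(r3,c4) = He
(r3,c6) = Be
(r4,c4) = Li
(r5,c3) = Li
(r5,c4) = B
(r5,c5) = He
(r6,c2) = He
(r6,c6) = H
(r1,c4) = H
(r2,c2) = C
(r2,c3) = H
(r2,c6) = B
(r3,c1) = C
(r6,c3) = Be
(r1,c1) = Be
(r1,c2) = B
(r1,c5) = C
(r2,c1) = He
(r4,c3) = C
(r4,c5) = Be
(r6,c1) = Li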